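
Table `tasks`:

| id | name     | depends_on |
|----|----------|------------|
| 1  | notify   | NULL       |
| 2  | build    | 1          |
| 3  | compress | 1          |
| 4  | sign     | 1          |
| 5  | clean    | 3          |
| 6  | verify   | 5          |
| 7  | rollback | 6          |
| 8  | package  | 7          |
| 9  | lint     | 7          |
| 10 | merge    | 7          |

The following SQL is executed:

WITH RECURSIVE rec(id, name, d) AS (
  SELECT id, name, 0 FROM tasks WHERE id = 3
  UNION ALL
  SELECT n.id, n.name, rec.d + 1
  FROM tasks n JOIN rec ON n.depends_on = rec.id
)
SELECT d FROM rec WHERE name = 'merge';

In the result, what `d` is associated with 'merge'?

4

Base: id=3 (compress) at d 0.
Iteration 1: rows with depends_on in {3} -> clean (id 5, d 1).
Iteration 2: rows with depends_on in {5} -> verify (id 6, d 2).
Iteration 3: rows with depends_on in {6} -> rollback (id 7, d 3).
Iteration 4: rows with depends_on in {7} -> package (id 8, d 4), lint (id 9, d 4), merge (id 10, d 4).
Iteration 5: no rows with depends_on in {8,9,10}; recursion stops.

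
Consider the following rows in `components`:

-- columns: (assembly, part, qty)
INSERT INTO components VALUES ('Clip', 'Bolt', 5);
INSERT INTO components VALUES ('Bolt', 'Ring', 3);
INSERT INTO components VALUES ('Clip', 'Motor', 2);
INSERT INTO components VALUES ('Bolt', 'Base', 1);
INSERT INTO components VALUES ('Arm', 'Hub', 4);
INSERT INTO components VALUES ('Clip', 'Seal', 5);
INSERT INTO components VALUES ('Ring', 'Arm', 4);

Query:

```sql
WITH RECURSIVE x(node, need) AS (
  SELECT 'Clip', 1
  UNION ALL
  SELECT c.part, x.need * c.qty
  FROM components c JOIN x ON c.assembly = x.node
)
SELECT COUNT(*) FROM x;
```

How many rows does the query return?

8

Base: (Clip, need=1).
Iteration 1: components of {Clip} -> Bolt = 1*5 = 5, Motor = 1*2 = 2, Seal = 1*5 = 5.
Iteration 2: components of {Bolt,Motor,Seal} -> Base = 5*1 = 5, Ring = 5*3 = 15.
Iteration 3: components of {Base,Ring} -> Arm = 15*4 = 60.
Iteration 4: components of {Arm} -> Hub = 60*4 = 240.
Iteration 5: no further components; recursion stops.
Total rows emitted: 8.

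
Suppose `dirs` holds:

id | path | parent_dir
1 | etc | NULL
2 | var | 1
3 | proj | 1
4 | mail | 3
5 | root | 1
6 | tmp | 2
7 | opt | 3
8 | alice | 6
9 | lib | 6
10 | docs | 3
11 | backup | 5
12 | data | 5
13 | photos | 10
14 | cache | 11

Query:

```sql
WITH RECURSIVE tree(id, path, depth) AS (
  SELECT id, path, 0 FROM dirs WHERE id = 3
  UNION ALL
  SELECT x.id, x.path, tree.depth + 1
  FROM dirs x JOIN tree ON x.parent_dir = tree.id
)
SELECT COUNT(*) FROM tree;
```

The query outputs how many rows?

Base: id=3 (proj) at depth 0.
Iteration 1: rows with parent_dir in {3} -> mail (id 4, depth 1), opt (id 7, depth 1), docs (id 10, depth 1).
Iteration 2: rows with parent_dir in {4,7,10} -> photos (id 13, depth 2).
Iteration 3: no rows with parent_dir in {13}; recursion stops.
Total rows emitted: 5.

5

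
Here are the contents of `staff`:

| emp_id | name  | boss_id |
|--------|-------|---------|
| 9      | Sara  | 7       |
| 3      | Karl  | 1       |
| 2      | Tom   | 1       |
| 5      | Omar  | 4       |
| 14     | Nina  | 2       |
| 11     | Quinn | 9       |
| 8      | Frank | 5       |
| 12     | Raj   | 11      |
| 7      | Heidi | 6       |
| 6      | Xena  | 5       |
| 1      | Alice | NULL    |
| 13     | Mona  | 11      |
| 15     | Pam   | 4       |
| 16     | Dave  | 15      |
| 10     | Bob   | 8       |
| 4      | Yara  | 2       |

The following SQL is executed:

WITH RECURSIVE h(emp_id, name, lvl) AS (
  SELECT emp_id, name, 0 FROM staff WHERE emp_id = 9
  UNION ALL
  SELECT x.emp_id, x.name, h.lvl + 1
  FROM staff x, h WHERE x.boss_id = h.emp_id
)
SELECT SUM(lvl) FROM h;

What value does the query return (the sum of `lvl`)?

5

Base: emp_id=9 (Sara) at lvl 0.
Iteration 1: rows with boss_id in {9} -> Quinn (id 11, lvl 1).
Iteration 2: rows with boss_id in {11} -> Raj (id 12, lvl 2), Mona (id 13, lvl 2).
Iteration 3: no rows with boss_id in {12,13}; recursion stops.
SUM(lvl) = 0 + 1 + 2 + 2 = 5.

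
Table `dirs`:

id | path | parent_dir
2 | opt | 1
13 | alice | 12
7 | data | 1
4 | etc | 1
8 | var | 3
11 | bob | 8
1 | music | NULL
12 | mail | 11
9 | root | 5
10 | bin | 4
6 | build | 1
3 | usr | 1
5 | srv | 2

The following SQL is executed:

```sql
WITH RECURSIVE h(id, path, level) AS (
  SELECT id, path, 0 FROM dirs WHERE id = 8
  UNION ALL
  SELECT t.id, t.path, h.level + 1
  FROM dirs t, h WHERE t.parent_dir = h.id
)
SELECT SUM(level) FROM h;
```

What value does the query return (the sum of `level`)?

Base: id=8 (var) at level 0.
Iteration 1: rows with parent_dir in {8} -> bob (id 11, level 1).
Iteration 2: rows with parent_dir in {11} -> mail (id 12, level 2).
Iteration 3: rows with parent_dir in {12} -> alice (id 13, level 3).
Iteration 4: no rows with parent_dir in {13}; recursion stops.
SUM(level) = 0 + 1 + 2 + 3 = 6.

6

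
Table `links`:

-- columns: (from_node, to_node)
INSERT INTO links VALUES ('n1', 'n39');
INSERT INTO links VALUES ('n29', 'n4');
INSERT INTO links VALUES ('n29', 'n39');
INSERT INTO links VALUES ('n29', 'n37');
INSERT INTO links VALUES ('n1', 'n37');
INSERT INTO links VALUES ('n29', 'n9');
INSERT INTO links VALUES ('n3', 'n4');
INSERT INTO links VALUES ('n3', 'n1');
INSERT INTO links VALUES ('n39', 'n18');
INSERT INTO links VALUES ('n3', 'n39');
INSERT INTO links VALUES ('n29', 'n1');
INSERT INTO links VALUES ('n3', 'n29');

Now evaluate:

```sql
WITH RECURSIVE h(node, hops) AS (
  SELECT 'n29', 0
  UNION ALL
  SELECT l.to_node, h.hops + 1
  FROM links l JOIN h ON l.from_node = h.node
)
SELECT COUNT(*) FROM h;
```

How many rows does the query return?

Base: (n29, hops=0).
Iteration 1: edges from {n29} -> (n1, hops=1), (n37, hops=1), (n39, hops=1), (n4, hops=1), (n9, hops=1).
Iteration 2: edges from {n1,n37,n39,n4,n9} -> (n18, hops=2), (n37, hops=2), (n39, hops=2).
Iteration 3: edges from {n18,n37,n39} -> (n18, hops=3).
Iteration 4: no outgoing edges from {n18}; recursion stops.
Total rows emitted: 10.

10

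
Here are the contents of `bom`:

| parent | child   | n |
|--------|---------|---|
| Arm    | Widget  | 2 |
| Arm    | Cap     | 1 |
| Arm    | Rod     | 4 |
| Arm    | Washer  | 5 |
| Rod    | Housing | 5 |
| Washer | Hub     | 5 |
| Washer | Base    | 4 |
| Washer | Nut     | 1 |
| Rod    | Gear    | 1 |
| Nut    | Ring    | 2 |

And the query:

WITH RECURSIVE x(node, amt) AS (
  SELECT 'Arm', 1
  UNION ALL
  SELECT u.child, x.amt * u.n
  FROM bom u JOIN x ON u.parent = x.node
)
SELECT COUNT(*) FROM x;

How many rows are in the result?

11

Base: (Arm, amt=1).
Iteration 1: components of {Arm} -> Cap = 1*1 = 1, Rod = 1*4 = 4, Washer = 1*5 = 5, Widget = 1*2 = 2.
Iteration 2: components of {Cap,Rod,Washer,Widget} -> Base = 5*4 = 20, Gear = 4*1 = 4, Housing = 4*5 = 20, Hub = 5*5 = 25, Nut = 5*1 = 5.
Iteration 3: components of {Base,Gear,Housing,Hub,Nut} -> Ring = 5*2 = 10.
Iteration 4: no further components; recursion stops.
Total rows emitted: 11.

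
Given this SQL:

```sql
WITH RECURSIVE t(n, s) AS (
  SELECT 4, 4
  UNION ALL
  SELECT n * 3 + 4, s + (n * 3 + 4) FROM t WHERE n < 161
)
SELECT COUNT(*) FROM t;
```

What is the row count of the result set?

Base: n=4, s=4.
Iteration 1: 4 < 161 holds -> n = 4 * 3 + 4 = 16, s = 4 + 16 = 20.
Iteration 2: 16 < 161 holds -> n = 16 * 3 + 4 = 52, s = 20 + 52 = 72.
Iteration 3: 52 < 161 holds -> n = 52 * 3 + 4 = 160, s = 72 + 160 = 232.
Iteration 4: 160 < 161 holds -> n = 160 * 3 + 4 = 484, s = 232 + 484 = 716.
Iteration 5: 484 < 161 fails; recursion stops.
Total rows emitted: 5.

5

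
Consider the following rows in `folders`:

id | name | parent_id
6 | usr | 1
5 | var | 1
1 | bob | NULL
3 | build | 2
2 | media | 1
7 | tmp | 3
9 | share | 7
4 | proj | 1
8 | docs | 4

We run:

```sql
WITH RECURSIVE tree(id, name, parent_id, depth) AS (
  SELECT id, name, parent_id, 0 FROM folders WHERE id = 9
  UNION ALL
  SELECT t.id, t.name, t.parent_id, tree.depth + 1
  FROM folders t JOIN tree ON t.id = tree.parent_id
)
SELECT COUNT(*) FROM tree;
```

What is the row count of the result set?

Base: id=9 (share), parent_id=7, depth 0.
Iteration 1: join on id=7 -> tmp (id 7, parent_id=3, depth 1).
Iteration 2: join on id=3 -> build (id 3, parent_id=2, depth 2).
Iteration 3: join on id=2 -> media (id 2, parent_id=1, depth 3).
Iteration 4: join on id=1 -> bob (id 1, parent_id=NULL, depth 4).
Iteration 5: parent_id is NULL; no match; recursion stops.
Total rows emitted: 5.

5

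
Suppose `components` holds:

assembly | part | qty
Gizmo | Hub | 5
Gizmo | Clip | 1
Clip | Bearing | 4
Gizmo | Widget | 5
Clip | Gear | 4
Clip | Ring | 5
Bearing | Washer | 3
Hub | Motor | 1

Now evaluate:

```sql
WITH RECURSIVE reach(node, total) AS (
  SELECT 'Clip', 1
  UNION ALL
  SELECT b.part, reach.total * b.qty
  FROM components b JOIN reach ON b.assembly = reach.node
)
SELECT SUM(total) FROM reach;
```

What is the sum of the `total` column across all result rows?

26

Base: (Clip, total=1).
Iteration 1: components of {Clip} -> Bearing = 1*4 = 4, Gear = 1*4 = 4, Ring = 1*5 = 5.
Iteration 2: components of {Bearing,Gear,Ring} -> Washer = 4*3 = 12.
Iteration 3: no further components; recursion stops.
SUM(total) = 1 + 4 + 4 + 5 + 12 = 26.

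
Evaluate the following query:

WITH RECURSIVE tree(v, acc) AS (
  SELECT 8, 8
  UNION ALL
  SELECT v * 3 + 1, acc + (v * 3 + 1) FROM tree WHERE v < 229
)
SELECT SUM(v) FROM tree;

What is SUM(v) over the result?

338

Base: v=8, acc=8.
Iteration 1: 8 < 229 holds -> v = 8 * 3 + 1 = 25, acc = 8 + 25 = 33.
Iteration 2: 25 < 229 holds -> v = 25 * 3 + 1 = 76, acc = 33 + 76 = 109.
Iteration 3: 76 < 229 holds -> v = 76 * 3 + 1 = 229, acc = 109 + 229 = 338.
Iteration 4: 229 < 229 fails; recursion stops.
SUM(v) = 8 + 25 + 76 + 229 = 338.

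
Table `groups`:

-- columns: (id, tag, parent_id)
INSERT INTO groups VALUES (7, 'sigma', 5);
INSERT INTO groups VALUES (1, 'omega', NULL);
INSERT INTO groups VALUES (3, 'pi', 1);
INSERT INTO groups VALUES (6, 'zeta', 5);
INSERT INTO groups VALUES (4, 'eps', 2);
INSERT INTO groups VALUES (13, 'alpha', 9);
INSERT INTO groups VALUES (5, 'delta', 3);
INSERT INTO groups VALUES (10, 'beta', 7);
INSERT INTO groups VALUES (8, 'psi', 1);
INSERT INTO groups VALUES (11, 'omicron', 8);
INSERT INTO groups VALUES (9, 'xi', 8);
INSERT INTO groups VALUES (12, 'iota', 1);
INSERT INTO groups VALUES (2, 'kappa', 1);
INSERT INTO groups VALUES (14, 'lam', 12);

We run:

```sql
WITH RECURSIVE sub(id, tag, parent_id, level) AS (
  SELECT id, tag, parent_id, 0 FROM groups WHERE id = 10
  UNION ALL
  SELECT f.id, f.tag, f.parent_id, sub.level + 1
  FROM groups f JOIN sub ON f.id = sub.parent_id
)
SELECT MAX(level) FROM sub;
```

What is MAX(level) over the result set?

4

Base: id=10 (beta), parent_id=7, level 0.
Iteration 1: join on id=7 -> sigma (id 7, parent_id=5, level 1).
Iteration 2: join on id=5 -> delta (id 5, parent_id=3, level 2).
Iteration 3: join on id=3 -> pi (id 3, parent_id=1, level 3).
Iteration 4: join on id=1 -> omega (id 1, parent_id=NULL, level 4).
Iteration 5: parent_id is NULL; no match; recursion stops.
level values: 0, 1, 2, 3, 4; the maximum is 4.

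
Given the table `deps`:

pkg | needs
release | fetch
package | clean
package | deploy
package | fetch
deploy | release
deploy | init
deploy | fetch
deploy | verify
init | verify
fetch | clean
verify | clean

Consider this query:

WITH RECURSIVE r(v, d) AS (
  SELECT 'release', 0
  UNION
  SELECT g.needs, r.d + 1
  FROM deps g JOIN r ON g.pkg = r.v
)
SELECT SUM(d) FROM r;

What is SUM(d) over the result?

3

Base: (release, d=0).
Iteration 1: edges from {release} -> (fetch, d=1).
Iteration 2: edges from {fetch} -> (clean, d=2).
Iteration 3: no outgoing edges from {clean}; recursion stops.
SUM(d) = 0 + 1 + 2 = 3.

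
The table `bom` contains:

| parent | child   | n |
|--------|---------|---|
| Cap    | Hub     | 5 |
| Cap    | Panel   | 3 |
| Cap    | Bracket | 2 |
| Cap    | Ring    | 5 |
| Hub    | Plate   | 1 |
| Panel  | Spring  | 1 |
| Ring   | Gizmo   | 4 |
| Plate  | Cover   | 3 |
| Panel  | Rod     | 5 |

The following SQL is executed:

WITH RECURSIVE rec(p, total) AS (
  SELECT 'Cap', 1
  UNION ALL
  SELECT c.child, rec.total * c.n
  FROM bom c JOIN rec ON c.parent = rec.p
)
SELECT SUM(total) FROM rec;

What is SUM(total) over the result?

74

Base: (Cap, total=1).
Iteration 1: components of {Cap} -> Bracket = 1*2 = 2, Hub = 1*5 = 5, Panel = 1*3 = 3, Ring = 1*5 = 5.
Iteration 2: components of {Bracket,Hub,Panel,Ring} -> Gizmo = 5*4 = 20, Plate = 5*1 = 5, Rod = 3*5 = 15, Spring = 3*1 = 3.
Iteration 3: components of {Gizmo,Plate,Rod,Spring} -> Cover = 5*3 = 15.
Iteration 4: no further components; recursion stops.
SUM(total) = 1 + 5 + 3 + 2 + 5 + 5 + 3 + 15 + 20 + 15 = 74.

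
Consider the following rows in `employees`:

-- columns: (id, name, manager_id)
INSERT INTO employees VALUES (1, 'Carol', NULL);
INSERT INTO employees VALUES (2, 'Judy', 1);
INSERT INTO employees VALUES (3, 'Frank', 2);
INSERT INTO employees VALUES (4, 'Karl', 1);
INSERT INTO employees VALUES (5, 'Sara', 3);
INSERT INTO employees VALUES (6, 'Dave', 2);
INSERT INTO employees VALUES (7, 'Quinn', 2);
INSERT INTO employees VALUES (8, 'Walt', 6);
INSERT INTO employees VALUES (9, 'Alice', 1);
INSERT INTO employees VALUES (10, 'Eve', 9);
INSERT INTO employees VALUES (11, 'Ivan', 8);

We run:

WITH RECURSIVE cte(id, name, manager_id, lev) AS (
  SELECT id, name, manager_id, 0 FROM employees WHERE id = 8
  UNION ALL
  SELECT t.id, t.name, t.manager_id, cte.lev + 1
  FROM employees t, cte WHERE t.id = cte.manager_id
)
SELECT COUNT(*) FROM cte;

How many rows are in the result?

4

Base: id=8 (Walt), manager_id=6, lev 0.
Iteration 1: join on id=6 -> Dave (id 6, manager_id=2, lev 1).
Iteration 2: join on id=2 -> Judy (id 2, manager_id=1, lev 2).
Iteration 3: join on id=1 -> Carol (id 1, manager_id=NULL, lev 3).
Iteration 4: manager_id is NULL; no match; recursion stops.
Total rows emitted: 4.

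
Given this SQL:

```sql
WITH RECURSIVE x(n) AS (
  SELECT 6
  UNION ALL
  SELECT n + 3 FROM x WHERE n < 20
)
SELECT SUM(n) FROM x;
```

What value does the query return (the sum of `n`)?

Base: n=6.
Iteration 1: 6 < 20 holds -> n = 6 + 3 = 9.
Iteration 2: 9 < 20 holds -> n = 9 + 3 = 12.
Iteration 3: 12 < 20 holds -> n = 12 + 3 = 15.
Iteration 4: 15 < 20 holds -> n = 15 + 3 = 18.
Iteration 5: 18 < 20 holds -> n = 18 + 3 = 21.
Iteration 6: 21 < 20 fails; recursion stops.
SUM(n) = 6 + 9 + 12 + 15 + 18 + 21 = 81.

81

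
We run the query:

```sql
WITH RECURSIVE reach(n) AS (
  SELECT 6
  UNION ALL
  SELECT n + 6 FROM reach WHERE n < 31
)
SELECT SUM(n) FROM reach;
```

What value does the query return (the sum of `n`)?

Base: n=6.
Iteration 1: 6 < 31 holds -> n = 6 + 6 = 12.
Iteration 2: 12 < 31 holds -> n = 12 + 6 = 18.
Iteration 3: 18 < 31 holds -> n = 18 + 6 = 24.
Iteration 4: 24 < 31 holds -> n = 24 + 6 = 30.
Iteration 5: 30 < 31 holds -> n = 30 + 6 = 36.
Iteration 6: 36 < 31 fails; recursion stops.
SUM(n) = 6 + 12 + 18 + 24 + 30 + 36 = 126.

126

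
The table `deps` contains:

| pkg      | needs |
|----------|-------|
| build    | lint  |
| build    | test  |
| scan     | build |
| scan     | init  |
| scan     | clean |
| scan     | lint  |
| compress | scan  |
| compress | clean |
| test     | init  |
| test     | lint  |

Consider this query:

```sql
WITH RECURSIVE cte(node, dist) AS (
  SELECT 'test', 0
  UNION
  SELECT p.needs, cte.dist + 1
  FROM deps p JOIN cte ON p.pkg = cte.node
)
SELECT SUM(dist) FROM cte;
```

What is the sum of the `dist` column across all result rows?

2

Base: (test, dist=0).
Iteration 1: edges from {test} -> (init, dist=1), (lint, dist=1).
Iteration 2: no outgoing edges from {init,lint}; recursion stops.
SUM(dist) = 0 + 1 + 1 = 2.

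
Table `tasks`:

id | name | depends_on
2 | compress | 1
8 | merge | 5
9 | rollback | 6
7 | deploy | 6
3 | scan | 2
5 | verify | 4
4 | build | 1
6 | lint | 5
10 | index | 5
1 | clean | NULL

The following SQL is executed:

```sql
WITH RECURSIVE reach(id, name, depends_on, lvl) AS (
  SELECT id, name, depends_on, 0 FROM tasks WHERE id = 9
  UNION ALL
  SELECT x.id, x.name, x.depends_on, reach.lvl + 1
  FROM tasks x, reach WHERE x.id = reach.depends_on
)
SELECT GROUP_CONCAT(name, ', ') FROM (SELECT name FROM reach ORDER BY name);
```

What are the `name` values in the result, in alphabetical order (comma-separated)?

build, clean, lint, rollback, verify

Base: id=9 (rollback), depends_on=6, lvl 0.
Iteration 1: join on id=6 -> lint (id 6, depends_on=5, lvl 1).
Iteration 2: join on id=5 -> verify (id 5, depends_on=4, lvl 2).
Iteration 3: join on id=4 -> build (id 4, depends_on=1, lvl 3).
Iteration 4: join on id=1 -> clean (id 1, depends_on=NULL, lvl 4).
Iteration 5: depends_on is NULL; no match; recursion stops.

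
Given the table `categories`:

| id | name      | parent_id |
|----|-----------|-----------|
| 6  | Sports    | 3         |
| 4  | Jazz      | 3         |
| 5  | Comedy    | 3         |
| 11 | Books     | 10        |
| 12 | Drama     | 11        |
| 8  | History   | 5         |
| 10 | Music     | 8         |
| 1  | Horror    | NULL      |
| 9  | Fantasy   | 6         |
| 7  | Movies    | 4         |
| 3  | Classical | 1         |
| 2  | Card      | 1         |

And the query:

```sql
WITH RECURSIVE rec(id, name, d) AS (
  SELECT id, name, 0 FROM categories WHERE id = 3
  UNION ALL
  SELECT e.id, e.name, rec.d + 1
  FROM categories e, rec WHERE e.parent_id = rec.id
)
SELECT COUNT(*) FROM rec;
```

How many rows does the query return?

Base: id=3 (Classical) at d 0.
Iteration 1: rows with parent_id in {3} -> Jazz (id 4, d 1), Comedy (id 5, d 1), Sports (id 6, d 1).
Iteration 2: rows with parent_id in {4,5,6} -> Movies (id 7, d 2), History (id 8, d 2), Fantasy (id 9, d 2).
Iteration 3: rows with parent_id in {7,8,9} -> Music (id 10, d 3).
Iteration 4: rows with parent_id in {10} -> Books (id 11, d 4).
Iteration 5: rows with parent_id in {11} -> Drama (id 12, d 5).
Iteration 6: no rows with parent_id in {12}; recursion stops.
Total rows emitted: 10.

10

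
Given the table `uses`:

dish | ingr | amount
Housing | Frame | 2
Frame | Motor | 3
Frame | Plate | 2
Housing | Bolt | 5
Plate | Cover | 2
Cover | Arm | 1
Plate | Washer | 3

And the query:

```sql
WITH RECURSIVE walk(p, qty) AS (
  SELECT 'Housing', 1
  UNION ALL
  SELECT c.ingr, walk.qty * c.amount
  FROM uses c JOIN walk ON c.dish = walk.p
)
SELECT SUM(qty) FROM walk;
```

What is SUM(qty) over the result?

Base: (Housing, qty=1).
Iteration 1: components of {Housing} -> Bolt = 1*5 = 5, Frame = 1*2 = 2.
Iteration 2: components of {Bolt,Frame} -> Motor = 2*3 = 6, Plate = 2*2 = 4.
Iteration 3: components of {Motor,Plate} -> Cover = 4*2 = 8, Washer = 4*3 = 12.
Iteration 4: components of {Cover,Washer} -> Arm = 8*1 = 8.
Iteration 5: no further components; recursion stops.
SUM(qty) = 1 + 2 + 5 + 6 + 4 + 8 + 12 + 8 = 46.

46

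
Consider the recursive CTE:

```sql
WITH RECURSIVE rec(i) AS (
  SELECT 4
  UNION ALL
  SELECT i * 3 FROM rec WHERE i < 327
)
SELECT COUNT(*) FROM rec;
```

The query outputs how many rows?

6

Base: i=4.
Iteration 1: 4 < 327 holds -> i = 4 * 3 = 12.
Iteration 2: 12 < 327 holds -> i = 12 * 3 = 36.
Iteration 3: 36 < 327 holds -> i = 36 * 3 = 108.
Iteration 4: 108 < 327 holds -> i = 108 * 3 = 324.
Iteration 5: 324 < 327 holds -> i = 324 * 3 = 972.
Iteration 6: 972 < 327 fails; recursion stops.
Total rows emitted: 6.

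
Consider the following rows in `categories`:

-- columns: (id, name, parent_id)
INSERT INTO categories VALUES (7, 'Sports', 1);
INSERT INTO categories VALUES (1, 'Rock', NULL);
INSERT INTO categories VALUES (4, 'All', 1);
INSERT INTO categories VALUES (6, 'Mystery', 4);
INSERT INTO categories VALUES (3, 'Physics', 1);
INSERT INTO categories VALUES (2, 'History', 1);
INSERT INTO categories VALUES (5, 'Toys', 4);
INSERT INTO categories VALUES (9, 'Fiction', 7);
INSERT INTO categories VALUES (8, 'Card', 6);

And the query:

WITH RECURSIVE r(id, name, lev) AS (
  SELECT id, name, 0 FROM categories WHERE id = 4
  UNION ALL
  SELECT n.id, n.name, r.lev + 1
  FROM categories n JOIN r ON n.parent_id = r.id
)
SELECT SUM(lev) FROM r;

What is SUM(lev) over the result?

4

Base: id=4 (All) at lev 0.
Iteration 1: rows with parent_id in {4} -> Toys (id 5, lev 1), Mystery (id 6, lev 1).
Iteration 2: rows with parent_id in {5,6} -> Card (id 8, lev 2).
Iteration 3: no rows with parent_id in {8}; recursion stops.
SUM(lev) = 0 + 1 + 1 + 2 = 4.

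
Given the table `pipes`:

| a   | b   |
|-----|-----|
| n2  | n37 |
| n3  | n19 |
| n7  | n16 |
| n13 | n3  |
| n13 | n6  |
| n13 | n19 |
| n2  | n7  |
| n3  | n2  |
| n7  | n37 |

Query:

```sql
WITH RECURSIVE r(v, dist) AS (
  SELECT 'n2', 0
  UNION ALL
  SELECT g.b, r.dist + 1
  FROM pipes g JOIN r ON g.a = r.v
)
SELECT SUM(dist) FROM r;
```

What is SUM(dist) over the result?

Base: (n2, dist=0).
Iteration 1: edges from {n2} -> (n37, dist=1), (n7, dist=1).
Iteration 2: edges from {n37,n7} -> (n16, dist=2), (n37, dist=2).
Iteration 3: no outgoing edges from {n16,n37}; recursion stops.
SUM(dist) = 0 + 1 + 1 + 2 + 2 = 6.

6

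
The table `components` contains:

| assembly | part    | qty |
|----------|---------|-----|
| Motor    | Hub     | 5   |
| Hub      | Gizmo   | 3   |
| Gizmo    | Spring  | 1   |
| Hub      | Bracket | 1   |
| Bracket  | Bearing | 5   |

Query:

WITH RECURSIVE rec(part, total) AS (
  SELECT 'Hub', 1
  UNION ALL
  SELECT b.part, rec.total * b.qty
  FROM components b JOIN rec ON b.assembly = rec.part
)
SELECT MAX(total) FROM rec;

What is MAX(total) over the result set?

5

Base: (Hub, total=1).
Iteration 1: components of {Hub} -> Bracket = 1*1 = 1, Gizmo = 1*3 = 3.
Iteration 2: components of {Bracket,Gizmo} -> Bearing = 1*5 = 5, Spring = 3*1 = 3.
Iteration 3: no further components; recursion stops.
total values: 1, 3, 1, 3, 5; the maximum is 5.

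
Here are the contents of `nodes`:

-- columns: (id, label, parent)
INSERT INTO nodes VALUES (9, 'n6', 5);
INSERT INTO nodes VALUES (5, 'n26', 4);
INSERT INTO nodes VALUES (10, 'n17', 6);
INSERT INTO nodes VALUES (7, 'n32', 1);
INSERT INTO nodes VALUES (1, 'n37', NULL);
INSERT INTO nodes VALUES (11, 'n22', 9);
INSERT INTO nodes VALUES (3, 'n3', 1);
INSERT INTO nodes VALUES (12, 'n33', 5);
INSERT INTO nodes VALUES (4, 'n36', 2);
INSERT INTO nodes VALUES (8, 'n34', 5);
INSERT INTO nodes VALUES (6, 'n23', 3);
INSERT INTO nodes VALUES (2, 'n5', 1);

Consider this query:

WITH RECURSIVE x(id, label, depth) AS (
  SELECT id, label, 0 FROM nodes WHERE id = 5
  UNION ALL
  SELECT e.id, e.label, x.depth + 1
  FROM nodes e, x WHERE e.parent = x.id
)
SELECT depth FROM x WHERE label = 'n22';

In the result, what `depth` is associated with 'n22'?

Base: id=5 (n26) at depth 0.
Iteration 1: rows with parent in {5} -> n34 (id 8, depth 1), n6 (id 9, depth 1), n33 (id 12, depth 1).
Iteration 2: rows with parent in {8,9,12} -> n22 (id 11, depth 2).
Iteration 3: no rows with parent in {11}; recursion stops.

2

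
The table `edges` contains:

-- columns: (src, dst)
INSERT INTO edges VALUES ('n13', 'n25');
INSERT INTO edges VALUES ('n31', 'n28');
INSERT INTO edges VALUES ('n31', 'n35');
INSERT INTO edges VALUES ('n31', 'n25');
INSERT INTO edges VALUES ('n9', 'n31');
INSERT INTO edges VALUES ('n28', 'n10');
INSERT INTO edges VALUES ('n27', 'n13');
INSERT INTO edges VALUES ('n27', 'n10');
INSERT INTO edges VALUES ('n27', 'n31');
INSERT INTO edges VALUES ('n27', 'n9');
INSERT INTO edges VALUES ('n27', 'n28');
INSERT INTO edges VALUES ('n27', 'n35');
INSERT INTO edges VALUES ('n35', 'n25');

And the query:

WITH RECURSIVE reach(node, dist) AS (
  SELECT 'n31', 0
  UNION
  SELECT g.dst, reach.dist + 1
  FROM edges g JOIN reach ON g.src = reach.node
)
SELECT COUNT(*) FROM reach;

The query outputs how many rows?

6

Base: (n31, dist=0).
Iteration 1: edges from {n31} -> (n25, dist=1), (n28, dist=1), (n35, dist=1).
Iteration 2: edges from {n25,n28,n35} -> (n10, dist=2), (n25, dist=2).
Iteration 3: no outgoing edges from {n10,n25}; recursion stops.
Total rows emitted: 6.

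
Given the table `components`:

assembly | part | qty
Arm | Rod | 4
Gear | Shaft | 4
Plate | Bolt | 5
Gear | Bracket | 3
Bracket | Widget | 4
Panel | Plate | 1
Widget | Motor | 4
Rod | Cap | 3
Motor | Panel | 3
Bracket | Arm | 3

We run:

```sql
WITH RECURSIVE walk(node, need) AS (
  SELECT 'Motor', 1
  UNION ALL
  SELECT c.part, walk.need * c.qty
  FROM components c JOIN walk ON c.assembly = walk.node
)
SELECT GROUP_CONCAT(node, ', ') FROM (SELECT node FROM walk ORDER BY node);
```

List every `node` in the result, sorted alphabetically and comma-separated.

Base: (Motor, need=1).
Iteration 1: components of {Motor} -> Panel = 1*3 = 3.
Iteration 2: components of {Panel} -> Plate = 3*1 = 3.
Iteration 3: components of {Plate} -> Bolt = 3*5 = 15.
Iteration 4: no further components; recursion stops.

Bolt, Motor, Panel, Plate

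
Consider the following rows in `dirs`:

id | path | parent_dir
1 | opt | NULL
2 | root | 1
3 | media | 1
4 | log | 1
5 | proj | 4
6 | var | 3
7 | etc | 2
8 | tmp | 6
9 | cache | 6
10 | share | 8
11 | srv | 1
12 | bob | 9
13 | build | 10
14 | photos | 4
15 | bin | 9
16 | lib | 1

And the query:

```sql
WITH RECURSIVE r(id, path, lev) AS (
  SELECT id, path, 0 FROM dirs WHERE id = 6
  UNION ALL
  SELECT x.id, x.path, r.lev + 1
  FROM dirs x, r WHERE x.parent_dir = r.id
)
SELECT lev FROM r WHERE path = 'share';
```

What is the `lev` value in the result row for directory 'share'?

2

Base: id=6 (var) at lev 0.
Iteration 1: rows with parent_dir in {6} -> tmp (id 8, lev 1), cache (id 9, lev 1).
Iteration 2: rows with parent_dir in {8,9} -> share (id 10, lev 2), bob (id 12, lev 2), bin (id 15, lev 2).
Iteration 3: rows with parent_dir in {10,12,15} -> build (id 13, lev 3).
Iteration 4: no rows with parent_dir in {13}; recursion stops.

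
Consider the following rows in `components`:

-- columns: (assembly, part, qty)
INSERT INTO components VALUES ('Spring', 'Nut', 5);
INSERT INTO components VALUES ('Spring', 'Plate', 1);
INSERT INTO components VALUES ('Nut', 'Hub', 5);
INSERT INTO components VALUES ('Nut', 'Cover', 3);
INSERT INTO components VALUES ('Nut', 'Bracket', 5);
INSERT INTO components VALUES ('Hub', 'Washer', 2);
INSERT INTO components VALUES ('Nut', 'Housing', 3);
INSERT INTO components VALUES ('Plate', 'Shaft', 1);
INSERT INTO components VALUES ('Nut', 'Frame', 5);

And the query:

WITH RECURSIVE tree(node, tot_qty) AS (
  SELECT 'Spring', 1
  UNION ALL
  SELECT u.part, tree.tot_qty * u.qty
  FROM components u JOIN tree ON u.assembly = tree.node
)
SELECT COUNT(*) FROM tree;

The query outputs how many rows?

10

Base: (Spring, tot_qty=1).
Iteration 1: components of {Spring} -> Nut = 1*5 = 5, Plate = 1*1 = 1.
Iteration 2: components of {Nut,Plate} -> Bracket = 5*5 = 25, Cover = 5*3 = 15, Frame = 5*5 = 25, Housing = 5*3 = 15, Hub = 5*5 = 25, Shaft = 1*1 = 1.
Iteration 3: components of {Bracket,Cover,Frame,Housing,Hub,Shaft} -> Washer = 25*2 = 50.
Iteration 4: no further components; recursion stops.
Total rows emitted: 10.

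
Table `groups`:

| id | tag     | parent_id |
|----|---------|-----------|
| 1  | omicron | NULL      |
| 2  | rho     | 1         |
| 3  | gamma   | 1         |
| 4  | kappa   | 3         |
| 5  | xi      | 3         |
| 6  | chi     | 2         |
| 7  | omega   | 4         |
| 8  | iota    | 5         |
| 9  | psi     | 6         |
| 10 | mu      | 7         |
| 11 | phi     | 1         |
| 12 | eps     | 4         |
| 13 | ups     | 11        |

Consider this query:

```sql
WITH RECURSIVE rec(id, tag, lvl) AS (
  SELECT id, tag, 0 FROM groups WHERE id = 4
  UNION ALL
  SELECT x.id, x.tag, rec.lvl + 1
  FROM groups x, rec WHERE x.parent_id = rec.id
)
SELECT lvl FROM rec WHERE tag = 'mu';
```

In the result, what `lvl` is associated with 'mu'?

2

Base: id=4 (kappa) at lvl 0.
Iteration 1: rows with parent_id in {4} -> omega (id 7, lvl 1), eps (id 12, lvl 1).
Iteration 2: rows with parent_id in {7,12} -> mu (id 10, lvl 2).
Iteration 3: no rows with parent_id in {10}; recursion stops.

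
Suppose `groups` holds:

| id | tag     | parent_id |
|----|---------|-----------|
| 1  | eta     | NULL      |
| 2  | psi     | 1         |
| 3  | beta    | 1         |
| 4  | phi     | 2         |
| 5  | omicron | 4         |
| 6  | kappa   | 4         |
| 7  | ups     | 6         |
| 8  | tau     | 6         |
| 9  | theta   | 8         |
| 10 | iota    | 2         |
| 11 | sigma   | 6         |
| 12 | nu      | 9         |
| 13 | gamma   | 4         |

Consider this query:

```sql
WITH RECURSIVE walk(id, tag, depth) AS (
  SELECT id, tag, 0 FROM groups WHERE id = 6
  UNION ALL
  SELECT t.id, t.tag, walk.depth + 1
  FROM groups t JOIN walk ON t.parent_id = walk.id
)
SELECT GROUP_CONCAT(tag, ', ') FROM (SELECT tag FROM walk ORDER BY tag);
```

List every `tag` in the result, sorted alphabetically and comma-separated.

kappa, nu, sigma, tau, theta, ups

Base: id=6 (kappa) at depth 0.
Iteration 1: rows with parent_id in {6} -> ups (id 7, depth 1), tau (id 8, depth 1), sigma (id 11, depth 1).
Iteration 2: rows with parent_id in {7,8,11} -> theta (id 9, depth 2).
Iteration 3: rows with parent_id in {9} -> nu (id 12, depth 3).
Iteration 4: no rows with parent_id in {12}; recursion stops.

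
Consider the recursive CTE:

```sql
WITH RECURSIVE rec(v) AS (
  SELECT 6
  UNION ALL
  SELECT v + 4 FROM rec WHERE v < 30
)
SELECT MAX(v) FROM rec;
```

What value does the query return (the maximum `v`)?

Base: v=6.
Iteration 1: 6 < 30 holds -> v = 6 + 4 = 10.
Iteration 2: 10 < 30 holds -> v = 10 + 4 = 14.
Iteration 3: 14 < 30 holds -> v = 14 + 4 = 18.
Iteration 4: 18 < 30 holds -> v = 18 + 4 = 22.
Iteration 5: 22 < 30 holds -> v = 22 + 4 = 26.
Iteration 6: 26 < 30 holds -> v = 26 + 4 = 30.
Iteration 7: 30 < 30 fails; recursion stops.
v values: 6, 10, 14, 18, 22, 26, 30; the maximum is 30.

30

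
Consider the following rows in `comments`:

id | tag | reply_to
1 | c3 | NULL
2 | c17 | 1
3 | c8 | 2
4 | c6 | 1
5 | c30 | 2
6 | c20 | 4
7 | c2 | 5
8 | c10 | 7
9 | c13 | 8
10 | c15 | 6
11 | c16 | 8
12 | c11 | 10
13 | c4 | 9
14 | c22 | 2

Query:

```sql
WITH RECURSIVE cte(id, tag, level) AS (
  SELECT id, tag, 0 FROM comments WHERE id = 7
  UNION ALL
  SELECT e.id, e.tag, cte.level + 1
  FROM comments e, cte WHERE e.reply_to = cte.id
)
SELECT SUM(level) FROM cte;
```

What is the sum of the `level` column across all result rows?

Base: id=7 (c2) at level 0.
Iteration 1: rows with reply_to in {7} -> c10 (id 8, level 1).
Iteration 2: rows with reply_to in {8} -> c13 (id 9, level 2), c16 (id 11, level 2).
Iteration 3: rows with reply_to in {9,11} -> c4 (id 13, level 3).
Iteration 4: no rows with reply_to in {13}; recursion stops.
SUM(level) = 0 + 1 + 2 + 2 + 3 = 8.

8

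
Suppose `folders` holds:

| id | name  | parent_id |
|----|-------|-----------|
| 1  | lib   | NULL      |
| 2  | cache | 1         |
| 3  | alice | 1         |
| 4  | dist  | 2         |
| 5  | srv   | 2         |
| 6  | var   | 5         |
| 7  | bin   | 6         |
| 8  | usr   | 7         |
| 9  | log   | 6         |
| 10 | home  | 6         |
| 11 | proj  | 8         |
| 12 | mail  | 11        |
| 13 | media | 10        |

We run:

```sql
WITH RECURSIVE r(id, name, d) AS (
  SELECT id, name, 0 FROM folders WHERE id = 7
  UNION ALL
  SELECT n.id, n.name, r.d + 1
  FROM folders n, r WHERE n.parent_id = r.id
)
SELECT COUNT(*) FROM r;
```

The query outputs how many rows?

Base: id=7 (bin) at d 0.
Iteration 1: rows with parent_id in {7} -> usr (id 8, d 1).
Iteration 2: rows with parent_id in {8} -> proj (id 11, d 2).
Iteration 3: rows with parent_id in {11} -> mail (id 12, d 3).
Iteration 4: no rows with parent_id in {12}; recursion stops.
Total rows emitted: 4.

4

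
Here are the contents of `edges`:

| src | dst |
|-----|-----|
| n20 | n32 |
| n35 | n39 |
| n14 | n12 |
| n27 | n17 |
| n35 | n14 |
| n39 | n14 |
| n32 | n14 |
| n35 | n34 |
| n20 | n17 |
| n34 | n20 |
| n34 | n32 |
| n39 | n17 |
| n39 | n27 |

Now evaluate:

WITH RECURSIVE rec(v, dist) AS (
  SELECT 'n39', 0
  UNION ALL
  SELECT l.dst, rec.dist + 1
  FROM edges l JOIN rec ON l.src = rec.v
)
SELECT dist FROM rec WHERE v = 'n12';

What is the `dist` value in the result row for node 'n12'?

2

Base: (n39, dist=0).
Iteration 1: edges from {n39} -> (n14, dist=1), (n17, dist=1), (n27, dist=1).
Iteration 2: edges from {n14,n17,n27} -> (n12, dist=2), (n17, dist=2).
Iteration 3: no outgoing edges from {n12,n17}; recursion stops.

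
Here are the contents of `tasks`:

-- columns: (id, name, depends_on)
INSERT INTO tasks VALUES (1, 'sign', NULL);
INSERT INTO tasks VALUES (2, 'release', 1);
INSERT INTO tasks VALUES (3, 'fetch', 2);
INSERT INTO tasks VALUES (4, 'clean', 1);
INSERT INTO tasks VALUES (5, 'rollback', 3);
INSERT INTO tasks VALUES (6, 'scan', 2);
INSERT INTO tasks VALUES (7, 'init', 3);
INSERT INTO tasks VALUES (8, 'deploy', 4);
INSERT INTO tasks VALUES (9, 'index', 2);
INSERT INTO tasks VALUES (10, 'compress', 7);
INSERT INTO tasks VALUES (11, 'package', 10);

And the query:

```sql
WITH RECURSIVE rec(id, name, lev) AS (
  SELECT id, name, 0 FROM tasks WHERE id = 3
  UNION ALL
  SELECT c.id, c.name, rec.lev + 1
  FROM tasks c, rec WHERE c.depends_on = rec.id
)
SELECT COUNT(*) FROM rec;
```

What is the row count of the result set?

Base: id=3 (fetch) at lev 0.
Iteration 1: rows with depends_on in {3} -> rollback (id 5, lev 1), init (id 7, lev 1).
Iteration 2: rows with depends_on in {5,7} -> compress (id 10, lev 2).
Iteration 3: rows with depends_on in {10} -> package (id 11, lev 3).
Iteration 4: no rows with depends_on in {11}; recursion stops.
Total rows emitted: 5.

5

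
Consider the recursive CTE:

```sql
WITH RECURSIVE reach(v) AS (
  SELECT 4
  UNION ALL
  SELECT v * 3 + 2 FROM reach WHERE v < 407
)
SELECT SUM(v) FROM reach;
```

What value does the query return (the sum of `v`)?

1814

Base: v=4.
Iteration 1: 4 < 407 holds -> v = 4 * 3 + 2 = 14.
Iteration 2: 14 < 407 holds -> v = 14 * 3 + 2 = 44.
Iteration 3: 44 < 407 holds -> v = 44 * 3 + 2 = 134.
Iteration 4: 134 < 407 holds -> v = 134 * 3 + 2 = 404.
Iteration 5: 404 < 407 holds -> v = 404 * 3 + 2 = 1214.
Iteration 6: 1214 < 407 fails; recursion stops.
SUM(v) = 4 + 14 + 44 + 134 + 404 + 1214 = 1814.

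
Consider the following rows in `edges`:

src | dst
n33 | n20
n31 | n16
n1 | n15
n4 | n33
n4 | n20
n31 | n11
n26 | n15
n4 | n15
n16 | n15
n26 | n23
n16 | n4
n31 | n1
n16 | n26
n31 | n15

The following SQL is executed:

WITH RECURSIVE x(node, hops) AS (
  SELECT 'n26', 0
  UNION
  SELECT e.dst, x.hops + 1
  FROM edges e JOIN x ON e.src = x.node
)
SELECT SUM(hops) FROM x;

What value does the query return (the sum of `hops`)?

Base: (n26, hops=0).
Iteration 1: edges from {n26} -> (n15, hops=1), (n23, hops=1).
Iteration 2: no outgoing edges from {n15,n23}; recursion stops.
SUM(hops) = 0 + 1 + 1 = 2.

2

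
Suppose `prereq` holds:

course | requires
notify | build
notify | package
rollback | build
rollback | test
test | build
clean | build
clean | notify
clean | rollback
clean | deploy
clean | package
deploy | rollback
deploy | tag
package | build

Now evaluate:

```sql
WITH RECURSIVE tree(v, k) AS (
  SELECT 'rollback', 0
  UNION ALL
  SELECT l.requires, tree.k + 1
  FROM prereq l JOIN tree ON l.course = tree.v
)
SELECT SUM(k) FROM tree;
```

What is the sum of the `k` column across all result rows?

Base: (rollback, k=0).
Iteration 1: edges from {rollback} -> (build, k=1), (test, k=1).
Iteration 2: edges from {build,test} -> (build, k=2).
Iteration 3: no outgoing edges from {build}; recursion stops.
SUM(k) = 0 + 1 + 1 + 2 = 4.

4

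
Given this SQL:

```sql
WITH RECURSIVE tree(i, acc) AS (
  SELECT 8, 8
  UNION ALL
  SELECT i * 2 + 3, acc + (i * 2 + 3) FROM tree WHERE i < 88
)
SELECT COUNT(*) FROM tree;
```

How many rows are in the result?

Base: i=8, acc=8.
Iteration 1: 8 < 88 holds -> i = 8 * 2 + 3 = 19, acc = 8 + 19 = 27.
Iteration 2: 19 < 88 holds -> i = 19 * 2 + 3 = 41, acc = 27 + 41 = 68.
Iteration 3: 41 < 88 holds -> i = 41 * 2 + 3 = 85, acc = 68 + 85 = 153.
Iteration 4: 85 < 88 holds -> i = 85 * 2 + 3 = 173, acc = 153 + 173 = 326.
Iteration 5: 173 < 88 fails; recursion stops.
Total rows emitted: 5.

5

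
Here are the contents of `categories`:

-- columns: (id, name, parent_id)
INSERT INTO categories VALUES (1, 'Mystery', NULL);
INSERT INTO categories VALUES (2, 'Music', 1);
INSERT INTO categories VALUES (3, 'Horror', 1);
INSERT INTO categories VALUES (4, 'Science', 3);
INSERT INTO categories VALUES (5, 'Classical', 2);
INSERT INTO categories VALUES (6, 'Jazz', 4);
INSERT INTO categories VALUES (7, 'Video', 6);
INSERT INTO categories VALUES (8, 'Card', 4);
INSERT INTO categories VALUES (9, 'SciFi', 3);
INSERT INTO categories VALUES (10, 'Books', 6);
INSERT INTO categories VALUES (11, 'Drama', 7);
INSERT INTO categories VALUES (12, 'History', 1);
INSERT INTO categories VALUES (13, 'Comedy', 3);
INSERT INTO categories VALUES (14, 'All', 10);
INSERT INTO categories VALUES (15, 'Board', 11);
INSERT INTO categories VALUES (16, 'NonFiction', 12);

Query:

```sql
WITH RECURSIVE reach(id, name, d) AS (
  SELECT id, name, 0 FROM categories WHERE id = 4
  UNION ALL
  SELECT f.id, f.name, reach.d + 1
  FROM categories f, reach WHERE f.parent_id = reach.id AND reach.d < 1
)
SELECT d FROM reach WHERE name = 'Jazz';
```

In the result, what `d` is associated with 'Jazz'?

1

Base: id=4 (Science) at d 0.
Iteration 1: rows with parent_id in {4} -> Jazz (id 6, d 1), Card (id 8, d 1).
Iteration 2: d < 1 fails for all current rows; recursion stops.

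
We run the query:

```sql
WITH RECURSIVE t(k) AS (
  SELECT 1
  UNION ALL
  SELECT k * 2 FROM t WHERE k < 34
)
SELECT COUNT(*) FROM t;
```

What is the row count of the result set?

Base: k=1.
Iteration 1: 1 < 34 holds -> k = 1 * 2 = 2.
Iteration 2: 2 < 34 holds -> k = 2 * 2 = 4.
Iteration 3: 4 < 34 holds -> k = 4 * 2 = 8.
Iteration 4: 8 < 34 holds -> k = 8 * 2 = 16.
Iteration 5: 16 < 34 holds -> k = 16 * 2 = 32.
Iteration 6: 32 < 34 holds -> k = 32 * 2 = 64.
Iteration 7: 64 < 34 fails; recursion stops.
Total rows emitted: 7.

7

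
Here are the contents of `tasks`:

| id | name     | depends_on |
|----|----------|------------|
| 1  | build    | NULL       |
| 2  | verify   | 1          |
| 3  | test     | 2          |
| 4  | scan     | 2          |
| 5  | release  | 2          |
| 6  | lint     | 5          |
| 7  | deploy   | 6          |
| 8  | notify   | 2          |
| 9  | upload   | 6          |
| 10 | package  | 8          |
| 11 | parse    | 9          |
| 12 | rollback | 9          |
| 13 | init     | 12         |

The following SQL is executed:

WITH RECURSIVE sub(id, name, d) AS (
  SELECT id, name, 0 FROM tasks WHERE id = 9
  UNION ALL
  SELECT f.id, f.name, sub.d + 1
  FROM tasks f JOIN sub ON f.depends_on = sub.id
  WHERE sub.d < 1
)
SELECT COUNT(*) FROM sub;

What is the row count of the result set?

Base: id=9 (upload) at d 0.
Iteration 1: rows with depends_on in {9} -> parse (id 11, d 1), rollback (id 12, d 1).
Iteration 2: d < 1 fails for all current rows; recursion stops.
Total rows emitted: 3.

3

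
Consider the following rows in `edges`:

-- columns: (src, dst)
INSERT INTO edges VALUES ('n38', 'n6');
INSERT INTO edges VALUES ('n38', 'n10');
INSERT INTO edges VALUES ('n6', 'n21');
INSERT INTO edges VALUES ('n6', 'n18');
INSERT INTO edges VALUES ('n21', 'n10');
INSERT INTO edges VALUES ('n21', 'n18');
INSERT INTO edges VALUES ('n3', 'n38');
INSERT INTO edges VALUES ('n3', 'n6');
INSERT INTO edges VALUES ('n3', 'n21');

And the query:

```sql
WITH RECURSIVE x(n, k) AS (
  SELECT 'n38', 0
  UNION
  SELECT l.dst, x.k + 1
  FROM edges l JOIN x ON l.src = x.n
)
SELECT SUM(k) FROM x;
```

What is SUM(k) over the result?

12

Base: (n38, k=0).
Iteration 1: edges from {n38} -> (n10, k=1), (n6, k=1).
Iteration 2: edges from {n10,n6} -> (n18, k=2), (n21, k=2).
Iteration 3: edges from {n18,n21} -> (n10, k=3), (n18, k=3).
Iteration 4: no outgoing edges from {n10,n18}; recursion stops.
SUM(k) = 0 + 1 + 1 + 2 + 2 + 3 + 3 = 12.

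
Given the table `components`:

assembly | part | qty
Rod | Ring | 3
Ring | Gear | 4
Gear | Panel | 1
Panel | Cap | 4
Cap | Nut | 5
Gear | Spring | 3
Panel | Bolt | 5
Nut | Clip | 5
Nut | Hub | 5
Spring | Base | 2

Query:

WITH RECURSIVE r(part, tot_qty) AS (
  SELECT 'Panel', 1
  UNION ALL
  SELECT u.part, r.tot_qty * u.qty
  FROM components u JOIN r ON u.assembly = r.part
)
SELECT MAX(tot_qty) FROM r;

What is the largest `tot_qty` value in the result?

100

Base: (Panel, tot_qty=1).
Iteration 1: components of {Panel} -> Bolt = 1*5 = 5, Cap = 1*4 = 4.
Iteration 2: components of {Bolt,Cap} -> Nut = 4*5 = 20.
Iteration 3: components of {Nut} -> Clip = 20*5 = 100, Hub = 20*5 = 100.
Iteration 4: no further components; recursion stops.
tot_qty values: 1, 4, 5, 20, 100, 100; the maximum is 100.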